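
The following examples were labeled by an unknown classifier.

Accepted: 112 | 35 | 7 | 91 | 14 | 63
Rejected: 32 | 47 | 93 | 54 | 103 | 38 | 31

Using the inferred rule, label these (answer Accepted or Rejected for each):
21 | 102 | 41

The rule appears to be: multiple of 7.

Accepted, Rejected, Rejected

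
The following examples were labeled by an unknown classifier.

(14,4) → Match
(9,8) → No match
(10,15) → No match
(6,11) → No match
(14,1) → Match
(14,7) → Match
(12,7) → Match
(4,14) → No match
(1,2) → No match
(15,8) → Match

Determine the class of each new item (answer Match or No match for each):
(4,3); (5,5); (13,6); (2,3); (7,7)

No match, No match, Match, No match, No match

The pattern is that an item is 'Match' exactly when: first ≥ 11.
No match: (4,3), since first 4. No match: (5,5), since first 5. Match: (13,6), since first 13. No match: (2,3), since first 2. No match: (7,7), since first 7.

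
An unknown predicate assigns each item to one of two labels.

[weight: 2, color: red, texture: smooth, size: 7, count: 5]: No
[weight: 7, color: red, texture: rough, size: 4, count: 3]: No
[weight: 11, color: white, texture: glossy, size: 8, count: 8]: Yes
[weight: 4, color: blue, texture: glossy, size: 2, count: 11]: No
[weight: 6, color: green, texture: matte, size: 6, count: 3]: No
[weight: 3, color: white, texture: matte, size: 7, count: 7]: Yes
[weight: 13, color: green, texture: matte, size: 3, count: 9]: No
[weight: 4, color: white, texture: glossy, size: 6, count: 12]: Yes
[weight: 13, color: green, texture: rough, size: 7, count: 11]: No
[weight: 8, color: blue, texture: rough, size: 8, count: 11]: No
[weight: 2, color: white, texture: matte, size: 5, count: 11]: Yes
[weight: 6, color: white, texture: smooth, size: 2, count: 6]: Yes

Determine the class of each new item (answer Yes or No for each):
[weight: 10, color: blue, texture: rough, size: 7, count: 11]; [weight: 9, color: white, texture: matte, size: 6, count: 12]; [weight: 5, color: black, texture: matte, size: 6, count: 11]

The classifier is using: color is white.
[weight: 10, color: blue, texture: rough, size: 7, count: 11]: No (color is blue).
[weight: 9, color: white, texture: matte, size: 6, count: 12]: Yes (color is white).
[weight: 5, color: black, texture: matte, size: 6, count: 11]: No (color is black).

No, Yes, No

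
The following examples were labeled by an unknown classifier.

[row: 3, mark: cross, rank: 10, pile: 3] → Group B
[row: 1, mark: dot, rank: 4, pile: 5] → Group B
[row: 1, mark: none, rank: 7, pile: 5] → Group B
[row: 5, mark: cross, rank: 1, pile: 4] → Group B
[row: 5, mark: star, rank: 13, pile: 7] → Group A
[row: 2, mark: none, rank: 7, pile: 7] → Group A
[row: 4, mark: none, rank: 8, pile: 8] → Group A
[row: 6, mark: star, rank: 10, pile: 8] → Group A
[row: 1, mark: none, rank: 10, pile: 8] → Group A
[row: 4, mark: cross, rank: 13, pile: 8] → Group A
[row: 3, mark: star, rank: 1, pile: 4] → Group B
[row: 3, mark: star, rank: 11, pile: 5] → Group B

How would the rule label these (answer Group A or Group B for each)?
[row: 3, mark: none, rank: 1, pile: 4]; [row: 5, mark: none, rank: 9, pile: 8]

Group B, Group A

Every 'Group A' example satisfies: pile ≥ 7. None of the 'Group B' examples do.
[row: 3, mark: none, rank: 1, pile: 4] — pile = 4, hence Group B. [row: 5, mark: none, rank: 9, pile: 8] — pile = 8, hence Group A.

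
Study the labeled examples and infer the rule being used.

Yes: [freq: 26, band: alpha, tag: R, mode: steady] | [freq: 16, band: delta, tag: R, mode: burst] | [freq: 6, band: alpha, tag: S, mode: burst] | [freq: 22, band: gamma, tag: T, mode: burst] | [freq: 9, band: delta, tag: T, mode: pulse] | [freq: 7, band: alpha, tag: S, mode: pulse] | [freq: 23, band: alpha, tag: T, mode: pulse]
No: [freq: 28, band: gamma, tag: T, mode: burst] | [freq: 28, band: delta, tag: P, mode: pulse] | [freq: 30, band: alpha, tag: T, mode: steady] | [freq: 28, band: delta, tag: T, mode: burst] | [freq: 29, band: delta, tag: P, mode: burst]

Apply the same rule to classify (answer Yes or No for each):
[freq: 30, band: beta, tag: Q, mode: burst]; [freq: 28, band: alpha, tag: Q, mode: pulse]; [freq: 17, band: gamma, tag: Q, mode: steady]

No, No, Yes

All 'Yes' examples share one property — freq ≤ 26 — and every 'No' example lacks it.
No: [freq: 30, band: beta, tag: Q, mode: burst], since freq = 30. No: [freq: 28, band: alpha, tag: Q, mode: pulse], since freq = 28. Yes: [freq: 17, band: gamma, tag: Q, mode: steady], since freq = 17.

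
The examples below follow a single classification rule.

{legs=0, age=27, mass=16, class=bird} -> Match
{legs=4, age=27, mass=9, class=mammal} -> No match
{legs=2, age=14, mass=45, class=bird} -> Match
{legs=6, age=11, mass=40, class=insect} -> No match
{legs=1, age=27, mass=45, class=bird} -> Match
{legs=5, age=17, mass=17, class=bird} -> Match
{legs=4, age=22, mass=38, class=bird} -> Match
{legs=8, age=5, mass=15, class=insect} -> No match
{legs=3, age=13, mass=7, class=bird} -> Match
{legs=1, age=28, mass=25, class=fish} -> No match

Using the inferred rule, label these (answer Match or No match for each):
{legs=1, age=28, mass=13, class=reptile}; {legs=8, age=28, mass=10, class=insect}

No match, No match

The classifier is using: class is bird.
{legs=1, age=28, mass=13, class=reptile} → class is reptile → No match.
{legs=8, age=28, mass=10, class=insect} → class is insect → No match.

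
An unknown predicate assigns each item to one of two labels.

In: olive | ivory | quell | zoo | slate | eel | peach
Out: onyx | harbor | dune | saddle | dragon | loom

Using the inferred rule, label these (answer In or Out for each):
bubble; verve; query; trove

Rule: odd length. This holds for each 'In' example and fails for each 'Out' one.

Out, In, In, In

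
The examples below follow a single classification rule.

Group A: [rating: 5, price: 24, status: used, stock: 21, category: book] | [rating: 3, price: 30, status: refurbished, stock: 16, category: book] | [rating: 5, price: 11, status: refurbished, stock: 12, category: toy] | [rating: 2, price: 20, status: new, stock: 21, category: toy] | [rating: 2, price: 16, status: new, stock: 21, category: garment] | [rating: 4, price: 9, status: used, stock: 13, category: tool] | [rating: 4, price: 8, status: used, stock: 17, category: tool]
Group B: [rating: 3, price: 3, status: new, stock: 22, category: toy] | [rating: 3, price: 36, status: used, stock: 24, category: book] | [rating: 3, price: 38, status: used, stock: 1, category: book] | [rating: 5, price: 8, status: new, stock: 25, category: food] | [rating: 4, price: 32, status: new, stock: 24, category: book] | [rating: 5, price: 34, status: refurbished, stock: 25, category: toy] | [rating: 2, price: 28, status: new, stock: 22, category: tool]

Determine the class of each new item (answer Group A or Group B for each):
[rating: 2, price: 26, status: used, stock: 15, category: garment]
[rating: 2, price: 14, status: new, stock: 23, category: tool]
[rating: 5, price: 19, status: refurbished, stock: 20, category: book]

Group A, Group B, Group A

A rule that fits every label: stock ≤ 21 AND price ≤ 30 — true of each 'Group A' example, false of each 'Group B' one.
[rating: 2, price: 26, status: used, stock: 15, category: garment]: stock = 15, price = 26 — meets the rule, so Group A.
[rating: 2, price: 14, status: new, stock: 23, category: tool]: stock = 23, price = 14 — fails the rule, so Group B.
[rating: 5, price: 19, status: refurbished, stock: 20, category: book]: stock = 20, price = 19 — meets the rule, so Group A.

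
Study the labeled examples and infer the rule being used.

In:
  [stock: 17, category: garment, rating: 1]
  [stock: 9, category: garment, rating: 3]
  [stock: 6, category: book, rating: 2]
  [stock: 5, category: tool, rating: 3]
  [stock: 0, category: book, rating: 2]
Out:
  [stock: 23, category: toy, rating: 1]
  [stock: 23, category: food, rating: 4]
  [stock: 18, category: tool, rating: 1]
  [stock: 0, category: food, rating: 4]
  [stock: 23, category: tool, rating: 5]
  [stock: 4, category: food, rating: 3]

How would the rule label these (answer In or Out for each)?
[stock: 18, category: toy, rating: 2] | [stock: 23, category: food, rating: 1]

Out, Out

The pattern is that an item is 'In' exactly when: category is not food AND stock ≤ 17.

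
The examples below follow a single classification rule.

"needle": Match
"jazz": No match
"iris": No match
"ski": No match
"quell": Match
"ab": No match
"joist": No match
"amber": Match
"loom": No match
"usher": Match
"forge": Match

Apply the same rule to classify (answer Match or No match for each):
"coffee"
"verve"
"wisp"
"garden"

Match, Match, No match, Match

Every 'Match' example satisfies: contains 'e'. None of the 'No match' examples do.
Match: "coffee", since has 'e'.
Match: "verve", since has 'e'.
No match: "wisp", since no 'e'.
Match: "garden", since has 'e'.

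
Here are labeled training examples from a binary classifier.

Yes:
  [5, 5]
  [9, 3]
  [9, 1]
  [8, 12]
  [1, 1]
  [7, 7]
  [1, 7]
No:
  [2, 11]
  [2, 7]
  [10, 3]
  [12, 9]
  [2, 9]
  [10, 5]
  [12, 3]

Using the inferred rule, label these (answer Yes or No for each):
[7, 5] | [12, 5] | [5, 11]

Yes, No, Yes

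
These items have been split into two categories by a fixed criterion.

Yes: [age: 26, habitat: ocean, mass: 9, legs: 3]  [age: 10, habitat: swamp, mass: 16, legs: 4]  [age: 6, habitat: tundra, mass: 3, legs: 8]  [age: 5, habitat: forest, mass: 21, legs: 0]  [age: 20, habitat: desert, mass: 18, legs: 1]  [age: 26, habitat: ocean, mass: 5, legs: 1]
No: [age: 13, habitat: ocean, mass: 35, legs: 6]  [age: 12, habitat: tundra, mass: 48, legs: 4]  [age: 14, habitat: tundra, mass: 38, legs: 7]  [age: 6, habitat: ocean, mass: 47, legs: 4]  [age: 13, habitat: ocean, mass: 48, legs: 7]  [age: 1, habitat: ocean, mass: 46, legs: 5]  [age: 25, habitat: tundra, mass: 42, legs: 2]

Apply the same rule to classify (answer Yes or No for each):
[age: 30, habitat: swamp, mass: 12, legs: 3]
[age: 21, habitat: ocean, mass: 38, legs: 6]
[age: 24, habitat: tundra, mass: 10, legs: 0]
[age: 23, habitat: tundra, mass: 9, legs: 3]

'Yes' ⟺ mass ≤ 21.
[age: 30, habitat: swamp, mass: 12, legs: 3]: mass = 12 — fits, so Yes. [age: 21, habitat: ocean, mass: 38, legs: 6]: mass = 38 — doesn't qualify, so No. [age: 24, habitat: tundra, mass: 10, legs: 0]: mass = 10 — fits, so Yes. [age: 23, habitat: tundra, mass: 9, legs: 3]: mass = 9 — fits, so Yes.

Yes, No, Yes, Yes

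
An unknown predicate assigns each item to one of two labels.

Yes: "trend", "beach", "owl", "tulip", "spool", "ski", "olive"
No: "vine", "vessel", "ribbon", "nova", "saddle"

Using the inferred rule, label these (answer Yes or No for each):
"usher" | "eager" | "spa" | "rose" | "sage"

Yes, Yes, Yes, No, No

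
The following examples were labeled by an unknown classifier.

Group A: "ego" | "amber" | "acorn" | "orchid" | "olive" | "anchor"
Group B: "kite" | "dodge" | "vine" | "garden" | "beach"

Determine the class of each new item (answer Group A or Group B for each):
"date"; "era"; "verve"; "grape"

Every 'Group A' example satisfies: starts with a vowel. None of the 'Group B' examples do.
"date" → starts with 'd' → Group B.
"era" → starts with 'e' → Group A.
"verve" → starts with 'v' → Group B.
"grape" → starts with 'g' → Group B.

Group B, Group A, Group B, Group B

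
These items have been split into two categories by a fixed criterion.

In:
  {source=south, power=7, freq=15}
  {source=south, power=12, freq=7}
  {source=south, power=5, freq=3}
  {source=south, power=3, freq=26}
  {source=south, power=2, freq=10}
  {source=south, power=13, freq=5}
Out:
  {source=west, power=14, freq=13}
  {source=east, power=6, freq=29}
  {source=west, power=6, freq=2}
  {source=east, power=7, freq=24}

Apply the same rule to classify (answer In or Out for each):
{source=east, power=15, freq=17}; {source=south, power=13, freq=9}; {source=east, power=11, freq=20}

Looking at the examples, the only property every 'In' case has and every 'Out' case lacks is: source is south.
{source=east, power=15, freq=17} — source is east, hence Out. {source=south, power=13, freq=9} — source is south, hence In. {source=east, power=11, freq=20} — source is east, hence Out.

Out, In, Out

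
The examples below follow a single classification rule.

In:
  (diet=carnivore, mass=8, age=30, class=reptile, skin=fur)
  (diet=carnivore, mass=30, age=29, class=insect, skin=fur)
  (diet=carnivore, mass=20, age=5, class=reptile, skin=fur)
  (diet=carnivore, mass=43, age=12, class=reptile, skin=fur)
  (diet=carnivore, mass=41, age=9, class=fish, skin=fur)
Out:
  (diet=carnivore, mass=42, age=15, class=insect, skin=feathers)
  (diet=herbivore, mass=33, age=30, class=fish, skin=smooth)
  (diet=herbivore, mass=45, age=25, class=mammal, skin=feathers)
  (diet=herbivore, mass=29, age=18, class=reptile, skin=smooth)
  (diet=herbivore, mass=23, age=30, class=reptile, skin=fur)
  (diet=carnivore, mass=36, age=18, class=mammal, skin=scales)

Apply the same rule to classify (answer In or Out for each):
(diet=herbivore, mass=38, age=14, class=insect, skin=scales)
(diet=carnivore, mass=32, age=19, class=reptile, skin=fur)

Out, In

The distinguishing property — skin is fur AND diet is carnivore — holds for all the 'In' cases and none of the 'Out' cases.
(diet=herbivore, mass=38, age=14, class=insect, skin=scales): skin is scales, diet is herbivore — doesn't qualify, so Out.
(diet=carnivore, mass=32, age=19, class=reptile, skin=fur): skin is fur, diet is carnivore — meets the rule, so In.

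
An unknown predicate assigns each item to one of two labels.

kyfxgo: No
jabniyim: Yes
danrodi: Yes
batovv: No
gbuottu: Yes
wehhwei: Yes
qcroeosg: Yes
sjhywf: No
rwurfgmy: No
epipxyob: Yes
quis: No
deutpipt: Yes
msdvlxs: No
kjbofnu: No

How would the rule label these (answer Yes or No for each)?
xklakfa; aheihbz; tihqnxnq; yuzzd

No, Yes, No, No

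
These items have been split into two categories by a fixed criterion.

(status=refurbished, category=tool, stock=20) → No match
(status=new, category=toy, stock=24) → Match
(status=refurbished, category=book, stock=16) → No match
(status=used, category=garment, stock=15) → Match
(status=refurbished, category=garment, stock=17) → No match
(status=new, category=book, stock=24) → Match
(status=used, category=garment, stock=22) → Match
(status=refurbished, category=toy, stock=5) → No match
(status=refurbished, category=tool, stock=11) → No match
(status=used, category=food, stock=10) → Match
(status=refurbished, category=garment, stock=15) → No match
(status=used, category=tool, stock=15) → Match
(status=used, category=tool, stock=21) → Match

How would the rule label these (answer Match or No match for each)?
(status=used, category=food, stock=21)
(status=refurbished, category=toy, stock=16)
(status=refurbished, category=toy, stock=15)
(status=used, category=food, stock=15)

The pattern is that an item is 'Match' exactly when: status is not refurbished.

Match, No match, No match, Match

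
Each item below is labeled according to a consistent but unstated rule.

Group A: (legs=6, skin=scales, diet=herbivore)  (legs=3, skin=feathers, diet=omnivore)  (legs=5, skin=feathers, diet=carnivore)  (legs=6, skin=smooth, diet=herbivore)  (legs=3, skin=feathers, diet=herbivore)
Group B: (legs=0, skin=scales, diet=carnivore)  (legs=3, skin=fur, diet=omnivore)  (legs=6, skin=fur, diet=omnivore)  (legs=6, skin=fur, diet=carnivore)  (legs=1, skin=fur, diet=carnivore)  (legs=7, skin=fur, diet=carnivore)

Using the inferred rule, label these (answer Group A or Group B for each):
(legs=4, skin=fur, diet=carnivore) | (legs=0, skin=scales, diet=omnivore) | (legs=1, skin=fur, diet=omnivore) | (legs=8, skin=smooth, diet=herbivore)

Group B, Group B, Group B, Group A

A rule that fits every label: diet is herbivore OR skin is feathers — true of each 'Group A' example, false of each 'Group B' one.
(legs=4, skin=fur, diet=carnivore) → diet is carnivore, skin is fur → Group B. (legs=0, skin=scales, diet=omnivore) → diet is omnivore, skin is scales → Group B. (legs=1, skin=fur, diet=omnivore) → diet is omnivore, skin is fur → Group B. (legs=8, skin=smooth, diet=herbivore) → diet is herbivore, skin is smooth → Group A.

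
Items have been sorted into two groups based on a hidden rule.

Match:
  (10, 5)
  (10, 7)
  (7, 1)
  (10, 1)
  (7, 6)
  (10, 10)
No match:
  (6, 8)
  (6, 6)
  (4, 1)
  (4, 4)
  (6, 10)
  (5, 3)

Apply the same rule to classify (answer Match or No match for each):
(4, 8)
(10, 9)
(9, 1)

No match, Match, Match

The pattern is that an item is 'Match' exactly when: first ≥ 7.
(4, 8) — first 4, hence No match. (10, 9) — first 10, hence Match. (9, 1) — first 9, hence Match.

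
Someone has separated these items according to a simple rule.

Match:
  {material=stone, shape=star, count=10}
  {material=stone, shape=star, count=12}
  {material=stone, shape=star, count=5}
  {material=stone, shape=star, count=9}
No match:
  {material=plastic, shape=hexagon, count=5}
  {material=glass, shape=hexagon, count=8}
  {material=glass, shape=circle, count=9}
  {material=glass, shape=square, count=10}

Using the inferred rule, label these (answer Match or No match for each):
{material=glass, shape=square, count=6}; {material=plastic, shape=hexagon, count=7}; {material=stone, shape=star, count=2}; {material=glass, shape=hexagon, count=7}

No match, No match, Match, No match

The common property of the 'Match' items is: shape is star. No 'No match' item has it.
{material=glass, shape=square, count=6}: shape is square, does not satisfy this → No match. {material=plastic, shape=hexagon, count=7}: shape is hexagon, does not satisfy this → No match. {material=stone, shape=star, count=2}: shape is star, meets the rule → Match. {material=glass, shape=hexagon, count=7}: shape is hexagon, does not satisfy this → No match.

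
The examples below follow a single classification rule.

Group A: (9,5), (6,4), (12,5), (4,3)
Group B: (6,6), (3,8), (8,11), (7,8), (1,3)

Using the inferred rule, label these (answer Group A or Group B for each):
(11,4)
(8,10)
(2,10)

Group A, Group B, Group B

Every 'Group A' example satisfies: first > second. None of the 'Group B' examples do.
(11,4) — 11 > 4, hence Group A.
(8,10) — 8 < 10, hence Group B.
(2,10) — 2 < 10, hence Group B.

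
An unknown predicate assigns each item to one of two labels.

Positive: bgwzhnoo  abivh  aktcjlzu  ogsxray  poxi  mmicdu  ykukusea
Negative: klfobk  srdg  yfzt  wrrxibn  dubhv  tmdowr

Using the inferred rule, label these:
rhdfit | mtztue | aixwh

Negative, Positive, Positive

A rule that fits every label: has ≥ 2 vowels — true of each 'Positive' example, false of each 'Negative' one.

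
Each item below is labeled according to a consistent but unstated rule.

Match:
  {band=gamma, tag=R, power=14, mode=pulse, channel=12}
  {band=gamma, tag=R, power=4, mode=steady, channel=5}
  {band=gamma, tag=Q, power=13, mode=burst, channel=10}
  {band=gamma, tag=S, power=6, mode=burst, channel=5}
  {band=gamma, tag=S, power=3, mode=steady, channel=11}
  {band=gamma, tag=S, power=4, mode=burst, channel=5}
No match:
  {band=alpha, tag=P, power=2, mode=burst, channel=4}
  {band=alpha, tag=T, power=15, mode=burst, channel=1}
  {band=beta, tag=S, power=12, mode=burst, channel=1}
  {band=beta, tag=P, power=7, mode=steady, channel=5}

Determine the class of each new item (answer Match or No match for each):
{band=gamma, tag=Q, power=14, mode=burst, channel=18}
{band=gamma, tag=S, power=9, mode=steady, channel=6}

One predicate separates the groups cleanly: band is gamma.

Match, Match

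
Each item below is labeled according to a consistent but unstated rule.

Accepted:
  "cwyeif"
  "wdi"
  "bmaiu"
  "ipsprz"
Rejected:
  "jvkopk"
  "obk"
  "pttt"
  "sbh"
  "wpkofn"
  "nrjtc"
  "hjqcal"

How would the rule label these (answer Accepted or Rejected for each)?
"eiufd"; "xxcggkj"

Accepted, Rejected

One predicate separates the groups cleanly: contains 'i'.
"eiufd" — has 'i', hence Accepted.
"xxcggkj" — no 'i', hence Rejected.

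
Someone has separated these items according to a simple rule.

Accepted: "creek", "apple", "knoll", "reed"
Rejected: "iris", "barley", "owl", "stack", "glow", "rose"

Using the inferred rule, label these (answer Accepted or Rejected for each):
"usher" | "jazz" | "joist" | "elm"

Rejected, Accepted, Rejected, Rejected

All 'Accepted' examples share one property — has a double letter — and every 'Rejected' example lacks it.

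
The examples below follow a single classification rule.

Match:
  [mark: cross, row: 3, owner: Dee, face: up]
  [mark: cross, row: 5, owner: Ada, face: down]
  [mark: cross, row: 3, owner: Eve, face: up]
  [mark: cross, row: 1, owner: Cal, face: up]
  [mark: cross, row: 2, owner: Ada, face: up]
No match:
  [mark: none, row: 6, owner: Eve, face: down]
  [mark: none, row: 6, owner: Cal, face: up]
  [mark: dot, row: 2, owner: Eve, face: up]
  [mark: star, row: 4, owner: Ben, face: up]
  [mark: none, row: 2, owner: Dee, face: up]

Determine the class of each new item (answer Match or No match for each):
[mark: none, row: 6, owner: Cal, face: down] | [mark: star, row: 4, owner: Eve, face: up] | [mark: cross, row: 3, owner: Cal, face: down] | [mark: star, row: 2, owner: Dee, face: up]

No match, No match, Match, No match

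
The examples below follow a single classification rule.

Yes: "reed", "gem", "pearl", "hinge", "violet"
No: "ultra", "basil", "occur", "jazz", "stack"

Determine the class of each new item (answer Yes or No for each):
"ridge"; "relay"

Yes, Yes

Looking at the examples, the only property every 'Yes' case has and every 'No' case lacks is: contains 'e'.
"ridge" → has 'e' → Yes. "relay" → has 'e' → Yes.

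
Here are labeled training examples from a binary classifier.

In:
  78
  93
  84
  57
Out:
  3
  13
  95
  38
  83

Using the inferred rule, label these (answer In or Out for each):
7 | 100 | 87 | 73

All 'In' examples share one property — multiple of 3 AND at least 13 — and every 'Out' example lacks it.
7 — 7 = 3·2 + 1, 7 < 13, hence Out.
100 — 100 = 3·33 + 1, 100 ≥ 13, hence Out.
87 — 87 = 3·29, 87 ≥ 13, hence In.
73 — 73 = 3·24 + 1, 73 ≥ 13, hence Out.

Out, Out, In, Out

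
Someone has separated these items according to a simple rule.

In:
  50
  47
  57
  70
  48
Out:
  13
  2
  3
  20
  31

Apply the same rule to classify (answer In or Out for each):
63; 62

'In' ⟺ at least 47.
63: In (63 ≥ 47).
62: In (62 ≥ 47).

In, In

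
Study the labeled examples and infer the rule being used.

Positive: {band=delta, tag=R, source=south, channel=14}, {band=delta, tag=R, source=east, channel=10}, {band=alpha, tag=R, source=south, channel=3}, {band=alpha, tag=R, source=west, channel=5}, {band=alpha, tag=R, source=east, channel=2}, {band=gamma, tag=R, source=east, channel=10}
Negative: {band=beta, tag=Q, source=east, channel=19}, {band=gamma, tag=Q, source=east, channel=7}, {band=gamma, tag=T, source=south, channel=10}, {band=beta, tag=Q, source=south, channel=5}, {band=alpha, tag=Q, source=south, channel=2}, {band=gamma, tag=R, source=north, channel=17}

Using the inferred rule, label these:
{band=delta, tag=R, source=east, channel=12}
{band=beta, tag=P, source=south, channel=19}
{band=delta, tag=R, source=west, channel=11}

All 'Positive' examples share one property — tag is R AND channel ≤ 14 — and every 'Negative' example lacks it.
{band=delta, tag=R, source=east, channel=12} — tag is R, channel = 12, hence Positive. {band=beta, tag=P, source=south, channel=19} — tag is P, channel = 19, hence Negative. {band=delta, tag=R, source=west, channel=11} — tag is R, channel = 11, hence Positive.

Positive, Negative, Positive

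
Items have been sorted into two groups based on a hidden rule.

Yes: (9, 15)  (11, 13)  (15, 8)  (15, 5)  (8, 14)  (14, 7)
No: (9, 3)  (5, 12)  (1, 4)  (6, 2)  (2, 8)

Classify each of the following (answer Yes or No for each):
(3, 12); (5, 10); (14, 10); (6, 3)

One predicate separates the groups cleanly: sum ≥ 20.

No, No, Yes, No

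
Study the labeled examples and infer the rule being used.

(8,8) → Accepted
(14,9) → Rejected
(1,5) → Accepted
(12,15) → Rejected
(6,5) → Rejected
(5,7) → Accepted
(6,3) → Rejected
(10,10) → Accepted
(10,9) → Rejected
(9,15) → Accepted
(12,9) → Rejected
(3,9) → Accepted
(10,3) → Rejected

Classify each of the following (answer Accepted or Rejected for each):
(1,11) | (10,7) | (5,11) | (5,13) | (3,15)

Accepted, Rejected, Accepted, Accepted, Accepted

Rule: sum is even. This holds for each 'Accepted' example and fails for each 'Rejected' one.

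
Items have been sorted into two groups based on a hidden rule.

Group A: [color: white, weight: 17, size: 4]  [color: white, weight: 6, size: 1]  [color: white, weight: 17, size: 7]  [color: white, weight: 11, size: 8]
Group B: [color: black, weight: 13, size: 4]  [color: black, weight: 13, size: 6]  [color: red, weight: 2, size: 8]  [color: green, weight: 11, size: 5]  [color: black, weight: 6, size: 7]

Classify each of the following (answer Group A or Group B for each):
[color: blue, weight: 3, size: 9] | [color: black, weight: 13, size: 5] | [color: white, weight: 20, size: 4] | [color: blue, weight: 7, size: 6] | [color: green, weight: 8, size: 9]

Every 'Group A' example satisfies: color is white. None of the 'Group B' examples do.
[color: blue, weight: 3, size: 9] — color is blue, hence Group B. [color: black, weight: 13, size: 5] — color is black, hence Group B. [color: white, weight: 20, size: 4] — color is white, hence Group A. [color: blue, weight: 7, size: 6] — color is blue, hence Group B. [color: green, weight: 8, size: 9] — color is green, hence Group B.

Group B, Group B, Group A, Group B, Group B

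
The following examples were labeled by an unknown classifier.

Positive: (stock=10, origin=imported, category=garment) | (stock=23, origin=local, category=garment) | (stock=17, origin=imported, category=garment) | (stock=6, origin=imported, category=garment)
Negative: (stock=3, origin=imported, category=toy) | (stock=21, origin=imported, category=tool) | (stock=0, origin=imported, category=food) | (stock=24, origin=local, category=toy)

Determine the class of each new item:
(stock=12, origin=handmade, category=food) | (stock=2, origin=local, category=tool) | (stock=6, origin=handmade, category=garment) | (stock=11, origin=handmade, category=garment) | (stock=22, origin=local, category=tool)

Looking at the examples, the only property every 'Positive' case has and every 'Negative' case lacks is: category is garment.
(stock=12, origin=handmade, category=food) → category is food → Negative.
(stock=2, origin=local, category=tool) → category is tool → Negative.
(stock=6, origin=handmade, category=garment) → category is garment → Positive.
(stock=11, origin=handmade, category=garment) → category is garment → Positive.
(stock=22, origin=local, category=tool) → category is tool → Negative.

Negative, Negative, Positive, Positive, Negative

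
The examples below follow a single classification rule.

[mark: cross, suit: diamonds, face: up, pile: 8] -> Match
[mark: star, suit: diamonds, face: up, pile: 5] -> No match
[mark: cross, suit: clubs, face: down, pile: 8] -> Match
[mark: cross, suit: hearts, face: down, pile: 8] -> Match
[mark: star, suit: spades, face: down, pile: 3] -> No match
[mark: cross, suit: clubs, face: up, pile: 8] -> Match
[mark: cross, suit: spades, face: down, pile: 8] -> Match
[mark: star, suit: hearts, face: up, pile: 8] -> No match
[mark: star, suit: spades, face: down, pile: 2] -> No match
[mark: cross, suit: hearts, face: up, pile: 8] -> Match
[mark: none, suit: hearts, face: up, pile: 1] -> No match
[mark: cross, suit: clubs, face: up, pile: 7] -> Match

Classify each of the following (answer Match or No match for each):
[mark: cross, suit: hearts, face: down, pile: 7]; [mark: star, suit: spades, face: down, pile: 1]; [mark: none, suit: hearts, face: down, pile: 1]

'Match' ⟺ mark is cross.
[mark: cross, suit: hearts, face: down, pile: 7] → mark is cross → Match. [mark: star, suit: spades, face: down, pile: 1] → mark is star → No match. [mark: none, suit: hearts, face: down, pile: 1] → mark is none → No match.

Match, No match, No match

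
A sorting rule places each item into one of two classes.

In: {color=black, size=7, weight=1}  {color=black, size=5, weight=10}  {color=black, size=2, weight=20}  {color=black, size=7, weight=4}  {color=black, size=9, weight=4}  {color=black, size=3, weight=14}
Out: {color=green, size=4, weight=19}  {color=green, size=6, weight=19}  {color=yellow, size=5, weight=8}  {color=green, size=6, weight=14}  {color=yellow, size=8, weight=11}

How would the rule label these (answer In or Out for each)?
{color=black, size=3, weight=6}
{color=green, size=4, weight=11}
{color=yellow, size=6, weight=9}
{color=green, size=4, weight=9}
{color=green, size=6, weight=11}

'In' ⟺ color is black.
{color=black, size=3, weight=6}: In (color is black).
{color=green, size=4, weight=11}: Out (color is green).
{color=yellow, size=6, weight=9}: Out (color is yellow).
{color=green, size=4, weight=9}: Out (color is green).
{color=green, size=6, weight=11}: Out (color is green).

In, Out, Out, Out, Out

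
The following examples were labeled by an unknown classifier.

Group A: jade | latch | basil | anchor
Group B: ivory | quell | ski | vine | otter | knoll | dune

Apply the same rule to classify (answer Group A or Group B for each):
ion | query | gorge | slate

Group B, Group B, Group B, Group A

One predicate separates the groups cleanly: contains 'a'.
Group B: ion, since no 'a'. Group B: query, since no 'a'. Group B: gorge, since no 'a'. Group A: slate, since has 'a'.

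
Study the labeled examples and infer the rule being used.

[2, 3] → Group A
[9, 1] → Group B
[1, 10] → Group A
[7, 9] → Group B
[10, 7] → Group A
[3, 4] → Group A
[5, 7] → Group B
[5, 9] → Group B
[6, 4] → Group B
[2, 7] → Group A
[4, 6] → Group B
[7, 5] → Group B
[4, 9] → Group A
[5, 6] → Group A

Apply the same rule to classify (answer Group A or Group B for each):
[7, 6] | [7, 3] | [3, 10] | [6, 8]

One predicate separates the groups cleanly: sum is odd.
[7, 6] → 7+6 = 13 → Group A. [7, 3] → 7+3 = 10 → Group B. [3, 10] → 3+10 = 13 → Group A. [6, 8] → 6+8 = 14 → Group B.

Group A, Group B, Group A, Group B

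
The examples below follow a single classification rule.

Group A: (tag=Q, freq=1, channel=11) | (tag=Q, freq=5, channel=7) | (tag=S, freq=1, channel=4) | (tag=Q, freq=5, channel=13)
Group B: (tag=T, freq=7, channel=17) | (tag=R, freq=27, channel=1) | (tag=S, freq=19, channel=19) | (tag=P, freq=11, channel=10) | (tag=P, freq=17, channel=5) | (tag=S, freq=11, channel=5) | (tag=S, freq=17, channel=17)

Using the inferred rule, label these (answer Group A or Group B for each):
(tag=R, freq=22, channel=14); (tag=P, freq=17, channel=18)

Group B, Group B

All 'Group A' examples share one property — freq ≤ 5 — and every 'Group B' example lacks it.
(tag=R, freq=22, channel=14): freq = 22 — fails this test, so Group B. (tag=P, freq=17, channel=18): freq = 17 — fails this test, so Group B.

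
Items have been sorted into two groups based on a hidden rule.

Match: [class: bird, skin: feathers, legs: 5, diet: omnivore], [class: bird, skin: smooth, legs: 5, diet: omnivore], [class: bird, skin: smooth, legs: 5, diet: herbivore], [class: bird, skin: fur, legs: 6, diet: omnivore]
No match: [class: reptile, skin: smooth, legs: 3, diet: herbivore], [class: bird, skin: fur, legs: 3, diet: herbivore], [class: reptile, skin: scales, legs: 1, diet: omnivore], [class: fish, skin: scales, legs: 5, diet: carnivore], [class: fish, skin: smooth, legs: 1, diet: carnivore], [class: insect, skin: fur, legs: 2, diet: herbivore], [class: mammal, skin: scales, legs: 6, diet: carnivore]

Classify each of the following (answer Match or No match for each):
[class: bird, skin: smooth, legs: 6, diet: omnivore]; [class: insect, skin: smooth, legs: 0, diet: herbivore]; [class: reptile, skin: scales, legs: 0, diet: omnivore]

'Match' ⟺ class is bird AND legs ≥ 5.
[class: bird, skin: smooth, legs: 6, diet: omnivore]: class is bird, legs = 6, checks out → Match. [class: insect, skin: smooth, legs: 0, diet: herbivore]: class is insect, legs = 0, fails this test → No match. [class: reptile, skin: scales, legs: 0, diet: omnivore]: class is reptile, legs = 0, fails this test → No match.

Match, No match, No match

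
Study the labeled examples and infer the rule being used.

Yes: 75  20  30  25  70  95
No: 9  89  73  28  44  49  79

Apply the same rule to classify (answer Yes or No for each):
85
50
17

Yes, Yes, No

Every 'Yes' example satisfies: multiple of 5. None of the 'No' examples do.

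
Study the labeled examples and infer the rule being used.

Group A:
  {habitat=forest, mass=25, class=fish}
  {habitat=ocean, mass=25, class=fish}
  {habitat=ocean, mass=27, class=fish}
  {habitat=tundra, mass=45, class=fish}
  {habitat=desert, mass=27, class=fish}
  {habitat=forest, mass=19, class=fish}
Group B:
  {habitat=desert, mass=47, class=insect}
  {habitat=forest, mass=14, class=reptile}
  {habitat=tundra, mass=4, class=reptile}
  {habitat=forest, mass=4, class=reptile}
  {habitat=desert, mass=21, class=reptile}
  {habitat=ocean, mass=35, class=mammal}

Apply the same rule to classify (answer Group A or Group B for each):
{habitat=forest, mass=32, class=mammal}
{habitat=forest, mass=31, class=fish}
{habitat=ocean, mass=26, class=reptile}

Group B, Group A, Group B

Comparing the two groups points to one rule — class is fish.
{habitat=forest, mass=32, class=mammal}: class is mammal, fails this test → Group B.
{habitat=forest, mass=31, class=fish}: class is fish, passes → Group A.
{habitat=ocean, mass=26, class=reptile}: class is reptile, fails this test → Group B.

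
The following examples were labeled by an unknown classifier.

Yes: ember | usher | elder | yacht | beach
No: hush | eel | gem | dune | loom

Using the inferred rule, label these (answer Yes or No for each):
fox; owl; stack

No, No, Yes

A rule that fits every label: length 5 — true of each 'Yes' example, false of each 'No' one.
No: fox, since length 3.
No: owl, since length 3.
Yes: stack, since length 5.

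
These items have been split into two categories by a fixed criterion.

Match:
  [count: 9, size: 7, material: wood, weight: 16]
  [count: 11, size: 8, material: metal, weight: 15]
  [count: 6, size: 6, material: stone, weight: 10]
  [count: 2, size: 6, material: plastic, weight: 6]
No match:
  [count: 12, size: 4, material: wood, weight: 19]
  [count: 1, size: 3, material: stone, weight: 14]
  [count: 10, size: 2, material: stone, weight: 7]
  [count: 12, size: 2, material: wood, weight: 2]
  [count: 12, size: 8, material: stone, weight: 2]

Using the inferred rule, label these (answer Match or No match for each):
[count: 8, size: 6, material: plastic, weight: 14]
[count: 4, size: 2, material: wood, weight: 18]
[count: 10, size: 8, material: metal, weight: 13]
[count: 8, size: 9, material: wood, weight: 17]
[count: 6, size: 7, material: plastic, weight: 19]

Match, No match, Match, Match, Match

The pattern is that an item is 'Match' exactly when: count ≤ 11 AND size ≥ 4.
[count: 8, size: 6, material: plastic, weight: 14]: Match (count = 8, size = 6).
[count: 4, size: 2, material: wood, weight: 18]: No match (count = 4, size = 2).
[count: 10, size: 8, material: metal, weight: 13]: Match (count = 10, size = 8).
[count: 8, size: 9, material: wood, weight: 17]: Match (count = 8, size = 9).
[count: 6, size: 7, material: plastic, weight: 19]: Match (count = 6, size = 7).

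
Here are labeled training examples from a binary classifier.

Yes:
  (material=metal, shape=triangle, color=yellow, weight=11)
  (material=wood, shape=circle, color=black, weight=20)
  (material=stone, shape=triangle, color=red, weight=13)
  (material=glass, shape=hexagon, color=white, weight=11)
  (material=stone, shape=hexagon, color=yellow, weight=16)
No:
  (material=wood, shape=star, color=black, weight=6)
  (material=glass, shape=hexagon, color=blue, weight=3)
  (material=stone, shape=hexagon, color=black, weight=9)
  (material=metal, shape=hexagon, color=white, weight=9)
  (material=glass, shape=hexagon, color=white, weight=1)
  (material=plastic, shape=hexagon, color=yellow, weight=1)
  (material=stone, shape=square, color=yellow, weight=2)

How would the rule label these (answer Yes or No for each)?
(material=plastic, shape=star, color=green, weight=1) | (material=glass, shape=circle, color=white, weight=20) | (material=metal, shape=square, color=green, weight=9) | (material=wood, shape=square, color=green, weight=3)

No, Yes, No, No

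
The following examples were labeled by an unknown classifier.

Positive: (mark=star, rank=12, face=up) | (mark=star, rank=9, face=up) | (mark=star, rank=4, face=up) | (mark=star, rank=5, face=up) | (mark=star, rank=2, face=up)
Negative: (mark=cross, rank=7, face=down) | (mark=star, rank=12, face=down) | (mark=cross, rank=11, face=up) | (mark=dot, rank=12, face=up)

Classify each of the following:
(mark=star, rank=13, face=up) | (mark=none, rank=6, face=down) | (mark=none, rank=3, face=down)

Positive, Negative, Negative

The distinguishing property — mark is star AND face is up — holds for all the 'Positive' cases and none of the 'Negative' cases.
(mark=star, rank=13, face=up): mark is star, face is up — has this property, so Positive. (mark=none, rank=6, face=down): mark is none, face is down — does not pass, so Negative. (mark=none, rank=3, face=down): mark is none, face is down — does not pass, so Negative.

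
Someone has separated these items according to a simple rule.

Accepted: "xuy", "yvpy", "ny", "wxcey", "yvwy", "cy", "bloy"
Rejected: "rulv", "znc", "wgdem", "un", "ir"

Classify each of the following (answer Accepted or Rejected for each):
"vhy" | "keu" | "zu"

The classifier is using: contains 'y'.
"vhy": has 'y', meets the rule → Accepted. "keu": no 'y', doesn't match → Rejected. "zu": no 'y', doesn't match → Rejected.

Accepted, Rejected, Rejected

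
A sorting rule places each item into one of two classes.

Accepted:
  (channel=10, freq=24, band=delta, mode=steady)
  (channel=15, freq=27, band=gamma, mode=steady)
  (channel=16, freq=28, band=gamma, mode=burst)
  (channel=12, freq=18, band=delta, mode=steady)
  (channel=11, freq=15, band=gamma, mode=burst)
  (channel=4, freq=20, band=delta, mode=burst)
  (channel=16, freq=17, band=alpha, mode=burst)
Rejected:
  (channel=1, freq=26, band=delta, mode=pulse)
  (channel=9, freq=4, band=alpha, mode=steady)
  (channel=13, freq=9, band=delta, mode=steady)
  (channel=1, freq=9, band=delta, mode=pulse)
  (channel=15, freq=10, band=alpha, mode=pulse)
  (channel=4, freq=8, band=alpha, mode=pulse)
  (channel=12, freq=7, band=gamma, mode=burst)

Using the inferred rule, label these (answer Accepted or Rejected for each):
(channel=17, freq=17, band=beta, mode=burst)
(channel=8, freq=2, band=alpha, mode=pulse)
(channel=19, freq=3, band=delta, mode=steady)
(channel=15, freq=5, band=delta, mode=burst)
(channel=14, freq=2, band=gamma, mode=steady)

The rule appears to be: freq ≥ 15 AND channel ≥ 4.
(channel=17, freq=17, band=beta, mode=burst) — freq = 17, channel = 17, hence Accepted.
(channel=8, freq=2, band=alpha, mode=pulse) — freq = 2, channel = 8, hence Rejected.
(channel=19, freq=3, band=delta, mode=steady) — freq = 3, channel = 19, hence Rejected.
(channel=15, freq=5, band=delta, mode=burst) — freq = 5, channel = 15, hence Rejected.
(channel=14, freq=2, band=gamma, mode=steady) — freq = 2, channel = 14, hence Rejected.

Accepted, Rejected, Rejected, Rejected, Rejected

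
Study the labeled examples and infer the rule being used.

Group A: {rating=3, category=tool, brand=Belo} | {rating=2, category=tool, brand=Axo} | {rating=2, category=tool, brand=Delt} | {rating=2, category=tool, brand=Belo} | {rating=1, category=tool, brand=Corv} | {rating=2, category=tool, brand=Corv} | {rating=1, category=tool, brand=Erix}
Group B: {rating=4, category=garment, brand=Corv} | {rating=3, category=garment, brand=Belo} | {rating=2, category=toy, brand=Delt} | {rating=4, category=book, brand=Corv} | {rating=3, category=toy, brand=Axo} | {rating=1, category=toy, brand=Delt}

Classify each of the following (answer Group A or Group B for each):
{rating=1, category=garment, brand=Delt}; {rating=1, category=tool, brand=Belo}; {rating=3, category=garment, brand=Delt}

Group B, Group A, Group B

One predicate separates the groups cleanly: category is tool.
{rating=1, category=garment, brand=Delt}: Group B (category is garment). {rating=1, category=tool, brand=Belo}: Group A (category is tool). {rating=3, category=garment, brand=Delt}: Group B (category is garment).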